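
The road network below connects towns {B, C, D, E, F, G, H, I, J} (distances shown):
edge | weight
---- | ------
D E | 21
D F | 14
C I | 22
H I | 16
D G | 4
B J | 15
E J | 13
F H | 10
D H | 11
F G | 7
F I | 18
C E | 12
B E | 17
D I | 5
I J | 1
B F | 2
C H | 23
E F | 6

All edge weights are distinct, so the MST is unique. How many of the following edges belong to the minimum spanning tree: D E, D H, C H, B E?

Sort edges by weight, then run Kruskal:
I J (1): add — endpoints in different components.
B F (2): add — endpoints in different components.
D G (4): add — endpoints in different components.
D I (5): add — endpoints in different components.
E F (6): add — endpoints in different components.
F G (7): add — endpoints in different components.
F H (10): add — endpoints in different components.
D H (11): skip — D and H already connected.
C E (12): add — endpoints in different components.
MST edge set: {I J, B F, D G, D I, E F, F G, F H, C E}.
Of the listed edges, {} are in the MST → 0.

0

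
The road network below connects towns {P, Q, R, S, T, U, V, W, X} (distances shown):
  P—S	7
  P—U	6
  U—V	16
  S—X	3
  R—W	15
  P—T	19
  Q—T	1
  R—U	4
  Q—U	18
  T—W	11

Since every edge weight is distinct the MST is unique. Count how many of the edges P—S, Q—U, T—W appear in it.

Kruskal: consider edges lightest-first.
Q—T (1): add — endpoints in different components.
S—X (3): add — endpoints in different components.
R—U (4): add — endpoints in different components.
P—U (6): add — endpoints in different components.
P—S (7): add — endpoints in different components.
T—W (11): add — endpoints in different components.
R—W (15): add — endpoints in different components.
U—V (16): add — endpoints in different components.
MST edge set: {Q—T, S—X, R—U, P—U, P—S, T—W, R—W, U—V}.
Of the listed edges, {P—S, T—W} are in the MST → 2.

2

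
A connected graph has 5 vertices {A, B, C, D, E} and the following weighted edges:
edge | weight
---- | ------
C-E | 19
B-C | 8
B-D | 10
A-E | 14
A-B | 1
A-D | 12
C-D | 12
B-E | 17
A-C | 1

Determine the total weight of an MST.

26

Kruskal: consider edges lightest-first.
A-B (1): add. Components now {A,B} {C} {D} {E}
A-C (1): add. Components now {A,B,C} {D} {E}
B-C (8): skip — B and C already connected.
B-D (10): add. Components now {A,B,C,D} {E}
A-D (12): skip — A and D already connected.
C-D (12): skip — C and D already connected.
A-E (14): add. Components now {A,B,C,D,E}
MST edges: A-B, A-C, B-D, A-E; total weight 1+1+10+14 = 26.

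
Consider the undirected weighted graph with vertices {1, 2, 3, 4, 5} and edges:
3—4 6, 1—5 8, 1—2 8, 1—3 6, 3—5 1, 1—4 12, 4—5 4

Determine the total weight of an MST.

Sort edges by weight, then run Kruskal:
3—5 (1): add. Components now {1} {2} {3,5} {4}
4—5 (4): add. Components now {1} {2} {3,4,5}
1—3 (6): add. Components now {1,3,4,5} {2}
3—4 (6): skip — 3 and 4 already connected.
1—2 (8): add. Components now {1,2,3,4,5}
MST edges: 3—5, 4—5, 1—3, 1—2; total weight 1+4+6+8 = 19.

19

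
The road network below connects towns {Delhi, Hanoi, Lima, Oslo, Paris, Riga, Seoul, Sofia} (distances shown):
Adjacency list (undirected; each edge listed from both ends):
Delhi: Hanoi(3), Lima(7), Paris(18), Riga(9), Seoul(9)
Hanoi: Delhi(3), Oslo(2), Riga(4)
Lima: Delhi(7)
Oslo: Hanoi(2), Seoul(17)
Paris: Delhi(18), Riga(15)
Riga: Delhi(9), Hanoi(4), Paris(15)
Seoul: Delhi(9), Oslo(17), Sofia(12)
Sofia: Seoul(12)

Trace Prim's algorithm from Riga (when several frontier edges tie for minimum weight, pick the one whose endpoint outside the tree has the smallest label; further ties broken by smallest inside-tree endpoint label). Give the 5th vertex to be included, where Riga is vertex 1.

Grow the tree from Riga using Prim:
Step 1: cheapest edge leaving the tree is Hanoi Riga (4); add Hanoi.
Step 2: cheapest edge leaving the tree is Hanoi Oslo (2); add Oslo.
Step 3: cheapest edge leaving the tree is Delhi Hanoi (3); add Delhi.
Step 4: cheapest edge leaving the tree is Delhi Lima (7); add Lima.
Step 5: cheapest edge leaving the tree is Delhi Seoul (9); add Seoul.
Step 6: cheapest edge leaving the tree is Seoul Sofia (12); add Sofia.
Step 7: cheapest edge leaving the tree is Paris Riga (15); add Paris.
Vertex order: Riga, Hanoi, Oslo, Delhi, Lima, Seoul, Sofia, Paris. The 5th vertex is Lima.

Lima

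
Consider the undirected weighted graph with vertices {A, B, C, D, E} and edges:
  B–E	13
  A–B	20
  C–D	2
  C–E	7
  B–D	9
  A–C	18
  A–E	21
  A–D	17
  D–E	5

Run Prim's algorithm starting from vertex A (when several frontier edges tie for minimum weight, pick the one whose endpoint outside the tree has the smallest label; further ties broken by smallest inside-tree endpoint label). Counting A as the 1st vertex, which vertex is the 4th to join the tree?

Prim's algorithm from A:
Step 1: cheapest edge leaving the tree is A–D (17); add D.
Step 2: cheapest edge leaving the tree is C–D (2); add C.
Step 3: cheapest edge leaving the tree is D–E (5); add E.
Step 4: cheapest edge leaving the tree is B–D (9); add B.
Vertex order: A, D, C, E, B. The 4th vertex is E.

E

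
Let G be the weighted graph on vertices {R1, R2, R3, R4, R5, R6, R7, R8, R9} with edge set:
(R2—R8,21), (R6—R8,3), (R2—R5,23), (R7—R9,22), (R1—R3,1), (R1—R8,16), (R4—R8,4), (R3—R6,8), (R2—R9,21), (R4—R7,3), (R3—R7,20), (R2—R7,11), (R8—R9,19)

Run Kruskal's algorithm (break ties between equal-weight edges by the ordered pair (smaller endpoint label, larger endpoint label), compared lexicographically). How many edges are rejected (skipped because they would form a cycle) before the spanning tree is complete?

Sort edges by weight, then run Kruskal:
R1—R3 (1): add — endpoints in different components.
R4—R7 (3): add — endpoints in different components.
R6—R8 (3): add — endpoints in different components.
R4—R8 (4): add — endpoints in different components.
R3—R6 (8): add — endpoints in different components.
R2—R7 (11): add — endpoints in different components.
R1—R8 (16): skip — R1 and R8 already connected.
R8—R9 (19): add — endpoints in different components.
R3—R7 (20): skip — R3 and R7 already connected.
R2—R8 (21): skip — R8 and R2 already connected.
R2—R9 (21): skip — R9 and R2 already connected.
R7—R9 (22): skip — R9 and R7 already connected.
R2—R5 (23): add — endpoints in different components.
Edges rejected before the tree was complete: 5.

5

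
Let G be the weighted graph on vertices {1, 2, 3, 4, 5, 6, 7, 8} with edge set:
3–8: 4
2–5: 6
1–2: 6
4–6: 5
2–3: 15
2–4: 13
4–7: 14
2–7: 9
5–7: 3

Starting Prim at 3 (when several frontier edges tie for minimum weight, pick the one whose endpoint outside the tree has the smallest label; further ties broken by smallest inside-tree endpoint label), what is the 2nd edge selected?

2-3

Prim, starting at 3.
Step 1: cheapest edge leaving the tree is 3–8 (4); add 8.
Step 2: cheapest edge leaving the tree is 2–3 (15); add 2.
Step 3: cheapest edge leaving the tree is 1–2 (6); add 1.
Step 4: cheapest edge leaving the tree is 2–5 (6); add 5.
Step 5: cheapest edge leaving the tree is 5–7 (3); add 7.
Step 6: cheapest edge leaving the tree is 2–4 (13); add 4.
Step 7: cheapest edge leaving the tree is 4–6 (5); add 6.
The 2nd edge added is 2–3.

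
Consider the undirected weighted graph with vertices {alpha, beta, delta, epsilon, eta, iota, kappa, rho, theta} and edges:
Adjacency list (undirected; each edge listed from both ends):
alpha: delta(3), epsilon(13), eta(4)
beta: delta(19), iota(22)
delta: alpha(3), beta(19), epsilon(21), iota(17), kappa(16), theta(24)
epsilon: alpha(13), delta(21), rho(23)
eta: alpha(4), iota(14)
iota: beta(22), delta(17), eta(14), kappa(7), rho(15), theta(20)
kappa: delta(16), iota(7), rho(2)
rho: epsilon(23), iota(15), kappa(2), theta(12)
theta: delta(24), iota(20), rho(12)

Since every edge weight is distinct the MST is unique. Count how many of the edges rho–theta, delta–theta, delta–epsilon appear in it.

Kruskal: consider edges lightest-first.
kappa–rho (2): add — endpoints in different components.
alpha–delta (3): add — endpoints in different components.
alpha–eta (4): add — endpoints in different components.
iota–kappa (7): add — endpoints in different components.
rho–theta (12): add — endpoints in different components.
alpha–epsilon (13): add — endpoints in different components.
eta–iota (14): add — endpoints in different components.
iota–rho (15): skip — iota and rho already connected.
delta–kappa (16): skip — delta and kappa already connected.
delta–iota (17): skip — iota and delta already connected.
beta–delta (19): add — endpoints in different components.
MST edge set: {kappa–rho, alpha–delta, alpha–eta, iota–kappa, rho–theta, alpha–epsilon, eta–iota, beta–delta}.
Of the listed edges, {rho–theta} are in the MST → 1.

1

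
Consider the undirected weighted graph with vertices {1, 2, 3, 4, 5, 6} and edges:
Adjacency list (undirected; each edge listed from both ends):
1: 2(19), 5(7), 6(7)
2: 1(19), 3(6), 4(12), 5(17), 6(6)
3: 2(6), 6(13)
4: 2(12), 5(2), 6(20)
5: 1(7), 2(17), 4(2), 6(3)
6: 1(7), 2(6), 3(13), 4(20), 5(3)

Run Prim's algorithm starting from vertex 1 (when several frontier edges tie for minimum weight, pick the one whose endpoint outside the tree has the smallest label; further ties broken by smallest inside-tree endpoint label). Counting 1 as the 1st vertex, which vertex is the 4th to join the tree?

6

Grow the tree from 1 using Prim:
Step 1: frontier [1-5 7, 1-6 7, 1-2 19] → take 1-5 (7); add 5.
Step 2: frontier [1-6 7, 1-2 19, 4-5 2, 5-6 3, 2-5 17] → take 4-5 (2); add 4.
Step 3: frontier [1-6 7, 1-2 19, 2-4 12, 4-6 20, 5-6 3, 2-5 17] → take 5-6 (3); add 6.
Step 4: frontier [1-2 19, 2-4 12, 2-5 17, 2-6 6, 3-6 13] → take 2-6 (6); add 2.
Step 5: frontier [2-3 6, 3-6 13] → take 2-3 (6); add 3.
Vertex order: 1, 5, 4, 6, 2, 3. The 4th vertex is 6.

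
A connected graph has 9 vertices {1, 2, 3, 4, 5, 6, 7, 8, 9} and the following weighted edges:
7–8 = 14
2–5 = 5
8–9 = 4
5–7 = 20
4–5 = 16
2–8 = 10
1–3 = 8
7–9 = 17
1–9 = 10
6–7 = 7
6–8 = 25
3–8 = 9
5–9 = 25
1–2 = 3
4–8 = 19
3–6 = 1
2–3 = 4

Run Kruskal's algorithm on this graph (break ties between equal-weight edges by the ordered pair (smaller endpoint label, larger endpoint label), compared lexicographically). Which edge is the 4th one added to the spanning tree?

8-9

Kruskal's algorithm — process edges by increasing weight (ties by edge label):
3–6 (1): add — endpoints in different components.
1–2 (3): add — endpoints in different components.
2–3 (4): add — endpoints in different components.
8–9 (4): add — endpoints in different components.
2–5 (5): add — endpoints in different components.
6–7 (7): add — endpoints in different components.
1–3 (8): skip — 1 and 3 already connected.
3–8 (9): add — endpoints in different components.
1–9 (10): skip — 1 and 9 already connected.
2–8 (10): skip — 2 and 8 already connected.
7–8 (14): skip — 7 and 8 already connected.
4–5 (16): add — endpoints in different components.
The 4th edge added is 8–9.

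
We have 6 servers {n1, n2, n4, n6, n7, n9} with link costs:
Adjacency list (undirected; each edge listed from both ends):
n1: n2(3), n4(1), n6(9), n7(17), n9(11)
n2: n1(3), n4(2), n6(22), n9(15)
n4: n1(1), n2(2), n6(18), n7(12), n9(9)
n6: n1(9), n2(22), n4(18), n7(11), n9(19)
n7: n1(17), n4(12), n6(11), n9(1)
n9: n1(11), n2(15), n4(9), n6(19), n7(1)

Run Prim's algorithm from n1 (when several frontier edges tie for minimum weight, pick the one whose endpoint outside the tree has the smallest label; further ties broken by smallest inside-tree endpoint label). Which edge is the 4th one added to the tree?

n4-n9

Prim, starting at n1.
Step 1: cheapest edge leaving the tree is n1-n4 (1); add n4.
Step 2: cheapest edge leaving the tree is n2-n4 (2); add n2.
Step 3: cheapest edge leaving the tree is n1-n6 (9); add n6.
Step 4: cheapest edge leaving the tree is n4-n9 (9); add n9.
Step 5: cheapest edge leaving the tree is n7-n9 (1); add n7.
The 4th edge added is n4-n9.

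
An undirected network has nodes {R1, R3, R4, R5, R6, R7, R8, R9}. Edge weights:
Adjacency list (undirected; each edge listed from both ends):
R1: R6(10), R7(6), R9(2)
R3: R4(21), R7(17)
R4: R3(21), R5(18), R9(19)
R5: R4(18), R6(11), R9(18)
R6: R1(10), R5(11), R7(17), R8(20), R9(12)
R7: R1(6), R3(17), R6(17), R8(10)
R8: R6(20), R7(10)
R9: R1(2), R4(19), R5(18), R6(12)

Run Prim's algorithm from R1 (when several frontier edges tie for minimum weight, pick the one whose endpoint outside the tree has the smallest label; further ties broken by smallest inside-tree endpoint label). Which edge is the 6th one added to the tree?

R3-R7

Prim, starting at R1.
Step 1: frontier [R1–R9 2, R1–R7 6, R1–R6 10] → take R1–R9 (2); add R9.
Step 2: frontier [R1–R7 6, R1–R6 10, R6–R9 12, R5–R9 18, R4–R9 19] → take R1–R7 (6); add R7.
Step 3: frontier [R1–R6 10, R7–R8 10, R3–R7 17, R6–R7 17, R6–R9 12, R5–R9 18, R4–R9 19] → take R1–R6 (10); add R6.
Step 4: frontier [R5–R6 11, R6–R8 20, R7–R8 10, R3–R7 17, R5–R9 18, R4–R9 19] → take R7–R8 (10); add R8.
Step 5: frontier [R5–R6 11, R3–R7 17, R5–R9 18, R4–R9 19] → take R5–R6 (11); add R5.
Step 6: frontier [R4–R5 18, R3–R7 17, R4–R9 19] → take R3–R7 (17); add R3.
Step 7: frontier [R3–R4 21, R4–R5 18, R4–R9 19] → take R4–R5 (18); add R4.
The 6th edge added is R3–R7.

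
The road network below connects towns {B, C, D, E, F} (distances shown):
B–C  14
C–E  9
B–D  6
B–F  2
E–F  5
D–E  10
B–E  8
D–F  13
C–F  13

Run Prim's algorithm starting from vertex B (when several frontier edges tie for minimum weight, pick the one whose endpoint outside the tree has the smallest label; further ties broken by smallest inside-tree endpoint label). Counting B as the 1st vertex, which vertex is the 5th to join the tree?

C

Prim, starting at B.
Step 1: cheapest edge leaving the tree is B–F (2); add F.
Step 2: cheapest edge leaving the tree is E–F (5); add E.
Step 3: cheapest edge leaving the tree is B–D (6); add D.
Step 4: cheapest edge leaving the tree is C–E (9); add C.
Vertex order: B, F, E, D, C. The 5th vertex is C.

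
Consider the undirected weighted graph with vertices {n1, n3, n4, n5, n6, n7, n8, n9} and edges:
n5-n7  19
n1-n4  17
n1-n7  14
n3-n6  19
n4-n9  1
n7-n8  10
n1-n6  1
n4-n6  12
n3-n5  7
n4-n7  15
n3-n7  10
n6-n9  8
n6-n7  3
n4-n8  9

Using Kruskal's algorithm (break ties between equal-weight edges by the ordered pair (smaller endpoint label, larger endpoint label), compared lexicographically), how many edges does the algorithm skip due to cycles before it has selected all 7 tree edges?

Kruskal: consider edges lightest-first.
n1-n6 (1): add — endpoints in different components.
n4-n9 (1): add — endpoints in different components.
n6-n7 (3): add — endpoints in different components.
n3-n5 (7): add — endpoints in different components.
n6-n9 (8): add — endpoints in different components.
n4-n8 (9): add — endpoints in different components.
n3-n7 (10): add — endpoints in different components.
Edges rejected before the tree was complete: 0.

0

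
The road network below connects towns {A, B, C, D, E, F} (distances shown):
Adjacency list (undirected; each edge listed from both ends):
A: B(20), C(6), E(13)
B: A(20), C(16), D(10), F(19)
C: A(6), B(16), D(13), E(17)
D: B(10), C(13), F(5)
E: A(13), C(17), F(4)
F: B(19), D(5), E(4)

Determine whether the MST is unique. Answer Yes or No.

Sort edges by weight, then run Kruskal:
E-F (4): add. Components now {A} {B} {C} {D} {E,F}
D-F (5): add. Components now {A} {B} {C} {D,E,F}
A-C (6): add. Components now {A,C} {B} {D,E,F}
B-D (10): add. Components now {A,C} {B,D,E,F}
A-E (13): add. Components now {A,B,C,D,E,F}
Non-tree edge C-D has weight 13, equal to the heaviest edge on its tree cycle — swapping gives another MST of the same weight. Not unique.

No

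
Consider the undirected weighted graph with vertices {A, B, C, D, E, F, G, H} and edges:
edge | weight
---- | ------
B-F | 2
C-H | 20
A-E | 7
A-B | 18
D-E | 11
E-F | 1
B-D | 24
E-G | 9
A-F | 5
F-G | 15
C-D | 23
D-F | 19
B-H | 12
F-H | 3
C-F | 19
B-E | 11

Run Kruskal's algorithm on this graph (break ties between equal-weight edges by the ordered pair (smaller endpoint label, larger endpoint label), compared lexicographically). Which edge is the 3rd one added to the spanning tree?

F-H

Kruskal: consider edges lightest-first.
E-F (1): add — endpoints in different components.
B-F (2): add — endpoints in different components.
F-H (3): add — endpoints in different components.
A-F (5): add — endpoints in different components.
A-E (7): skip — A and E already connected.
E-G (9): add — endpoints in different components.
B-E (11): skip — B and E already connected.
D-E (11): add — endpoints in different components.
B-H (12): skip — B and H already connected.
F-G (15): skip — F and G already connected.
A-B (18): skip — A and B already connected.
C-F (19): add — endpoints in different components.
The 3rd edge added is F-H.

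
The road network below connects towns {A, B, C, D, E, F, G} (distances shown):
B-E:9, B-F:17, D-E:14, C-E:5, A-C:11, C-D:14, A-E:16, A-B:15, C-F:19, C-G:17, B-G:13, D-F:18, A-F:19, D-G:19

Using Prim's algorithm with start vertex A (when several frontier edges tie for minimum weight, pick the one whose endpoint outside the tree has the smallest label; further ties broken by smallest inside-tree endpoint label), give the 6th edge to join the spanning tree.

B-F

Grow the tree from A using Prim:
Step 1: cheapest edge leaving the tree is A-C (11); add C.
Step 2: cheapest edge leaving the tree is C-E (5); add E.
Step 3: cheapest edge leaving the tree is B-E (9); add B.
Step 4: cheapest edge leaving the tree is B-G (13); add G.
Step 5: cheapest edge leaving the tree is C-D (14); add D.
Step 6: cheapest edge leaving the tree is B-F (17); add F.
The 6th edge added is B-F.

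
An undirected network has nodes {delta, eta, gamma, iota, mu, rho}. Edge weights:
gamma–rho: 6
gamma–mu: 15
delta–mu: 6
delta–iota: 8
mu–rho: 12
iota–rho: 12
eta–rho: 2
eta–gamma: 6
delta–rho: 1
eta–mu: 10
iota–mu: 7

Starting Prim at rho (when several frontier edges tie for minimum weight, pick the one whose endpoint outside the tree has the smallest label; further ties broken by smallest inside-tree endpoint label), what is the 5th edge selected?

iota-mu

Grow the tree from rho using Prim:
Step 1: cheapest edge leaving the tree is delta–rho (1); add delta.
Step 2: cheapest edge leaving the tree is eta–rho (2); add eta.
Step 3: cheapest edge leaving the tree is eta–gamma (6); add gamma.
Step 4: cheapest edge leaving the tree is delta–mu (6); add mu.
Step 5: cheapest edge leaving the tree is iota–mu (7); add iota.
The 5th edge added is iota–mu.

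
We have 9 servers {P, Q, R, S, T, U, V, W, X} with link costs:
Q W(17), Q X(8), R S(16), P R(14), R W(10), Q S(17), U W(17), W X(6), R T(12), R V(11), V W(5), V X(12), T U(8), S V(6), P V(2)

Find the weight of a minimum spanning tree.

Kruskal's algorithm — process edges by increasing weight (ties by edge label):
P V (2): add — endpoints in different components.
V W (5): add — endpoints in different components.
S V (6): add — endpoints in different components.
W X (6): add — endpoints in different components.
Q X (8): add — endpoints in different components.
T U (8): add — endpoints in different components.
R W (10): add — endpoints in different components.
R V (11): skip — R and V already connected.
R T (12): add — endpoints in different components.
MST edges: P V, V W, S V, W X, Q X, T U, R W, R T; total weight 2+5+6+6+8+8+10+12 = 57.

57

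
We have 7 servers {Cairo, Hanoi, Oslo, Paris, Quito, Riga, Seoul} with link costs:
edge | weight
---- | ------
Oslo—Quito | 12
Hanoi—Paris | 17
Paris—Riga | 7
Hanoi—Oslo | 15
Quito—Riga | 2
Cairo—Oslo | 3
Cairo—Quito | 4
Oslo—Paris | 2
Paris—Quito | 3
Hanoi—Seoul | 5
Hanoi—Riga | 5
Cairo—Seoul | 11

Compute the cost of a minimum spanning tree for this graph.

20

Sort edges by weight, then run Kruskal:
Oslo—Paris (2): add. Components now {Cairo} {Hanoi} {Riga} {Oslo,Paris} {Seoul} {Quito}
Quito—Riga (2): add. Components now {Cairo} {Hanoi} {Quito,Riga} {Oslo,Paris} {Seoul}
Cairo—Oslo (3): add. Components now {Cairo,Oslo,Paris} {Hanoi} {Quito,Riga} {Seoul}
Paris—Quito (3): add. Components now {Cairo,Oslo,Paris,Quito,Riga} {Hanoi} {Seoul}
Cairo—Quito (4): skip — Cairo and Quito already connected.
Hanoi—Riga (5): add. Components now {Cairo,Hanoi,Oslo,Paris,Quito,Riga} {Seoul}
Hanoi—Seoul (5): add. Components now {Cairo,Hanoi,Oslo,Paris,Quito,Riga,Seoul}
MST edges: Oslo—Paris, Quito—Riga, Cairo—Oslo, Paris—Quito, Hanoi—Riga, Hanoi—Seoul; total weight 2+2+3+3+5+5 = 20.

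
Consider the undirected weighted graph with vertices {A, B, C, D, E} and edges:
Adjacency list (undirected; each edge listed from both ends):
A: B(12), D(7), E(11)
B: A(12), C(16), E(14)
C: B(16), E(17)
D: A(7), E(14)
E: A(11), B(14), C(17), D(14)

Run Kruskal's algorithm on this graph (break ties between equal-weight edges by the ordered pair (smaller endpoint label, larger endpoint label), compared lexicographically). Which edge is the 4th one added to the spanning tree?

Kruskal: consider edges lightest-first.
A—D (7): add — endpoints in different components.
A—E (11): add — endpoints in different components.
A—B (12): add — endpoints in different components.
B—E (14): skip — B and E already connected.
D—E (14): skip — D and E already connected.
B—C (16): add — endpoints in different components.
The 4th edge added is B—C.

B-C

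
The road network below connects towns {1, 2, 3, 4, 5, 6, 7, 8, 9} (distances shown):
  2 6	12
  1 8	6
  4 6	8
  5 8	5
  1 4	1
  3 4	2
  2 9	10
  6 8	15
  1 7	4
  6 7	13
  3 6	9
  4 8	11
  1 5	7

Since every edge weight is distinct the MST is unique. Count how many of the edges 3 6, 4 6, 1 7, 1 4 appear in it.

Sort edges by weight, then run Kruskal:
1 4 (1): add — endpoints in different components.
3 4 (2): add — endpoints in different components.
1 7 (4): add — endpoints in different components.
5 8 (5): add — endpoints in different components.
1 8 (6): add — endpoints in different components.
1 5 (7): skip — 1 and 5 already connected.
4 6 (8): add — endpoints in different components.
3 6 (9): skip — 3 and 6 already connected.
2 9 (10): add — endpoints in different components.
4 8 (11): skip — 4 and 8 already connected.
2 6 (12): add — endpoints in different components.
MST edge set: {1 4, 3 4, 1 7, 5 8, 1 8, 4 6, 2 9, 2 6}.
Of the listed edges, {4 6, 1 7, 1 4} are in the MST → 3.

3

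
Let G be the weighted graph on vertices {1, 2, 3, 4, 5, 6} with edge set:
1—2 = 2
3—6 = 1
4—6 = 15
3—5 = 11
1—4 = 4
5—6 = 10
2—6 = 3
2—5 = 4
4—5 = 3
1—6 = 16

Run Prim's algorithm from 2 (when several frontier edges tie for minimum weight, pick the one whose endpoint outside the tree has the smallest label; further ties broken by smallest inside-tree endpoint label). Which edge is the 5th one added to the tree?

4-5

Grow the tree from 2 using Prim:
Step 1: cheapest edge leaving the tree is 1—2 (2); add 1.
Step 2: cheapest edge leaving the tree is 2—6 (3); add 6.
Step 3: cheapest edge leaving the tree is 3—6 (1); add 3.
Step 4: cheapest edge leaving the tree is 1—4 (4); add 4.
Step 5: cheapest edge leaving the tree is 4—5 (3); add 5.
The 5th edge added is 4—5.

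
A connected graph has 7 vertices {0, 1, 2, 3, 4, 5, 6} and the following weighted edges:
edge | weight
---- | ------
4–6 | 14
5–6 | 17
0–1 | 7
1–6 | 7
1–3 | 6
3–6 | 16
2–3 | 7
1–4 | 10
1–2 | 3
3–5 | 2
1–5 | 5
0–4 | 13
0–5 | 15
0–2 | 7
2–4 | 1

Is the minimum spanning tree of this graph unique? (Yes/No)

No

Kruskal's algorithm — process edges by increasing weight (ties by edge label):
2–4 (1): add — endpoints in different components.
3–5 (2): add — endpoints in different components.
1–2 (3): add — endpoints in different components.
1–5 (5): add — endpoints in different components.
1–3 (6): skip — 1 and 3 already connected.
0–1 (7): add — endpoints in different components.
0–2 (7): skip — 0 and 2 already connected.
1–6 (7): add — endpoints in different components.
Non-tree edge 0–2 has weight 7, equal to the heaviest edge on its tree cycle — swapping gives another MST of the same weight. Not unique.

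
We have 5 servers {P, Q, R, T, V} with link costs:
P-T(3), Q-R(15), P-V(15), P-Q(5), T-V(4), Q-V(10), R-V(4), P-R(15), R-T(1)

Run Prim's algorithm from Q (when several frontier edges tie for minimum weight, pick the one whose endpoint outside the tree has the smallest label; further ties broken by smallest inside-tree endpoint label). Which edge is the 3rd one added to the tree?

R-T

Prim, starting at Q.
Step 1: cheapest edge leaving the tree is P-Q (5); add P.
Step 2: cheapest edge leaving the tree is P-T (3); add T.
Step 3: cheapest edge leaving the tree is R-T (1); add R.
Step 4: cheapest edge leaving the tree is R-V (4); add V.
The 3rd edge added is R-T.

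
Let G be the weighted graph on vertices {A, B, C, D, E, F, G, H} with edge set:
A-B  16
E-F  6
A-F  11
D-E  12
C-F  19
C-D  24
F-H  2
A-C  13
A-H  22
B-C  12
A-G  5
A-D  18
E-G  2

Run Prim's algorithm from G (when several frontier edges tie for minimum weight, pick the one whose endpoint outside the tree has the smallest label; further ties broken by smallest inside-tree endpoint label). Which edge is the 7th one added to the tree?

B-C

Grow the tree from G using Prim:
Step 1: frontier [E-G 2, A-G 5] → take E-G (2); add E.
Step 2: frontier [E-F 6, D-E 12, A-G 5] → take A-G (5); add A.
Step 3: frontier [A-F 11, A-C 13, A-B 16, A-D 18, A-H 22, E-F 6, D-E 12] → take E-F (6); add F.
Step 4: frontier [A-C 13, A-B 16, A-D 18, A-H 22, D-E 12, F-H 2, C-F 19] → take F-H (2); add H.
Step 5: frontier [A-C 13, A-B 16, A-D 18, D-E 12, C-F 19] → take D-E (12); add D.
Step 6: frontier [A-C 13, A-B 16, C-D 24, C-F 19] → take A-C (13); add C.
Step 7: frontier [A-B 16, B-C 12] → take B-C (12); add B.
The 7th edge added is B-C.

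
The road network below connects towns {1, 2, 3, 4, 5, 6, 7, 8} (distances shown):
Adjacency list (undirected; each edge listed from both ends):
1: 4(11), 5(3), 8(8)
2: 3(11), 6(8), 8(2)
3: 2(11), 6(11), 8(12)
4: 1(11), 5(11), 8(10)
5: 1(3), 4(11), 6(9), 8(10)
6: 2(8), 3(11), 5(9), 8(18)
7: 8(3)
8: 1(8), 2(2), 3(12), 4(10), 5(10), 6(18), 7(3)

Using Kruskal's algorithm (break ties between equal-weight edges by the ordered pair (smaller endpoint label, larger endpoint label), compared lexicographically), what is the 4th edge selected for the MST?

1-8

Sort edges by weight, then run Kruskal:
2—8 (2): add — endpoints in different components.
1—5 (3): add — endpoints in different components.
7—8 (3): add — endpoints in different components.
1—8 (8): add — endpoints in different components.
2—6 (8): add — endpoints in different components.
5—6 (9): skip — 5 and 6 already connected.
4—8 (10): add — endpoints in different components.
5—8 (10): skip — 5 and 8 already connected.
1—4 (11): skip — 1 and 4 already connected.
2—3 (11): add — endpoints in different components.
The 4th edge added is 1—8.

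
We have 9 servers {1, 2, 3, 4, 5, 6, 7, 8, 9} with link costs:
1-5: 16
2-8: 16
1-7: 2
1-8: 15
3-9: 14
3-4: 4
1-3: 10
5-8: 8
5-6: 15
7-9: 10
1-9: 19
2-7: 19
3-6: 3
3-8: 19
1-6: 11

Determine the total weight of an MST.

Prim, starting at 4.
Step 1: cheapest edge leaving the tree is 3-4 (4); add 3.
Step 2: cheapest edge leaving the tree is 3-6 (3); add 6.
Step 3: cheapest edge leaving the tree is 1-3 (10); add 1.
Step 4: cheapest edge leaving the tree is 1-7 (2); add 7.
Step 5: cheapest edge leaving the tree is 7-9 (10); add 9.
Step 6: cheapest edge leaving the tree is 5-6 (15); add 5.
Step 7: cheapest edge leaving the tree is 5-8 (8); add 8.
Step 8: cheapest edge leaving the tree is 2-8 (16); add 2.
MST edges: 3-4, 3-6, 1-3, 1-7, 7-9, 5-6, 5-8, 2-8; total weight 4+3+10+2+10+15+8+16 = 68.

68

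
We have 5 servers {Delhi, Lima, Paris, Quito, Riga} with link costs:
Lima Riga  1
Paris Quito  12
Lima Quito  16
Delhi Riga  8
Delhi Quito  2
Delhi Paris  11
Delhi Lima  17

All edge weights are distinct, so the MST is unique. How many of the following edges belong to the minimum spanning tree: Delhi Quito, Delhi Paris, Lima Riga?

Sort edges by weight, then run Kruskal:
Lima Riga (1): add. Components now {Paris} {Quito} {Lima,Riga} {Delhi}
Delhi Quito (2): add. Components now {Paris} {Delhi,Quito} {Lima,Riga}
Delhi Riga (8): add. Components now {Paris} {Delhi,Lima,Quito,Riga}
Delhi Paris (11): add. Components now {Delhi,Lima,Paris,Quito,Riga}
MST edge set: {Lima Riga, Delhi Quito, Delhi Riga, Delhi Paris}.
Of the listed edges, {Delhi Quito, Delhi Paris, Lima Riga} are in the MST → 3.

3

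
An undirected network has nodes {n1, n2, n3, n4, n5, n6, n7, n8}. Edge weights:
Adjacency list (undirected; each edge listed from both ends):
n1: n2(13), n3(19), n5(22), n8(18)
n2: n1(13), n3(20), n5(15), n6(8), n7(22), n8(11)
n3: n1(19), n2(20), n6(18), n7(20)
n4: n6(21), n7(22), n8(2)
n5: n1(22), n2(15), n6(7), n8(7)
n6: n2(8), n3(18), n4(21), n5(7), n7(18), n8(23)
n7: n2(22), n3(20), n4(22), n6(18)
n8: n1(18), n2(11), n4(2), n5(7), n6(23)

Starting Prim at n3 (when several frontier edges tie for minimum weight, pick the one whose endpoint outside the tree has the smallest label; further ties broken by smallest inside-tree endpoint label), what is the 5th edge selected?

Prim's algorithm from n3:
Step 1: cheapest edge leaving the tree is n3 n6 (18); add n6.
Step 2: cheapest edge leaving the tree is n5 n6 (7); add n5.
Step 3: cheapest edge leaving the tree is n5 n8 (7); add n8.
Step 4: cheapest edge leaving the tree is n4 n8 (2); add n4.
Step 5: cheapest edge leaving the tree is n2 n6 (8); add n2.
Step 6: cheapest edge leaving the tree is n1 n2 (13); add n1.
Step 7: cheapest edge leaving the tree is n6 n7 (18); add n7.
The 5th edge added is n2 n6.

n2-n6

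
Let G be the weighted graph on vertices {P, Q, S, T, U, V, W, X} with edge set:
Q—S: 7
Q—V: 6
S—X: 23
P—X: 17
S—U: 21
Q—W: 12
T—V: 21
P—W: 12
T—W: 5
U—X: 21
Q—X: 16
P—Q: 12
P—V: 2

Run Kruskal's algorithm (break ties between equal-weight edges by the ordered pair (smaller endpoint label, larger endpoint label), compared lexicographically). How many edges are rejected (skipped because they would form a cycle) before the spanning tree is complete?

Sort edges by weight, then run Kruskal:
P—V (2): add — endpoints in different components.
T—W (5): add — endpoints in different components.
Q—V (6): add — endpoints in different components.
Q—S (7): add — endpoints in different components.
P—Q (12): skip — Q and P already connected.
P—W (12): add — endpoints in different components.
Q—W (12): skip — Q and W already connected.
Q—X (16): add — endpoints in different components.
P—X (17): skip — X and P already connected.
S—U (21): add — endpoints in different components.
Edges rejected before the tree was complete: 3.

3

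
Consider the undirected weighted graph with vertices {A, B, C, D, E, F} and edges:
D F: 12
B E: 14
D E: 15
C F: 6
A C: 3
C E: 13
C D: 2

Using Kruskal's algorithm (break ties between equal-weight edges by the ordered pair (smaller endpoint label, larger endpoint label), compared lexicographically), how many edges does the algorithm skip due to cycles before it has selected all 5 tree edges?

1

Kruskal: consider edges lightest-first.
C D (2): add. Components now {A} {B} {C,D} {E} {F}
A C (3): add. Components now {A,C,D} {B} {E} {F}
C F (6): add. Components now {A,C,D,F} {B} {E}
D F (12): skip — D and F already connected.
C E (13): add. Components now {A,C,D,E,F} {B}
B E (14): add. Components now {A,B,C,D,E,F}
Edges rejected before the tree was complete: 1.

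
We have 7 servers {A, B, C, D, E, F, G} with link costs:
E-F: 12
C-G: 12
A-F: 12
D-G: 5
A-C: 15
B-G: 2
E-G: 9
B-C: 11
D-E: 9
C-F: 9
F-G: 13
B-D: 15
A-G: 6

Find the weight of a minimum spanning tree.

42

Sort edges by weight, then run Kruskal:
B-G (2): add. Components now {A} {B,G} {C} {D} {E} {F}
D-G (5): add. Components now {A} {B,D,G} {C} {E} {F}
A-G (6): add. Components now {A,B,D,G} {C} {E} {F}
C-F (9): add. Components now {A,B,D,G} {C,F} {E}
D-E (9): add. Components now {A,B,D,E,G} {C,F}
E-G (9): skip — E and G already connected.
B-C (11): add. Components now {A,B,C,D,E,F,G}
MST edges: B-G, D-G, A-G, C-F, D-E, B-C; total weight 2+5+6+9+9+11 = 42.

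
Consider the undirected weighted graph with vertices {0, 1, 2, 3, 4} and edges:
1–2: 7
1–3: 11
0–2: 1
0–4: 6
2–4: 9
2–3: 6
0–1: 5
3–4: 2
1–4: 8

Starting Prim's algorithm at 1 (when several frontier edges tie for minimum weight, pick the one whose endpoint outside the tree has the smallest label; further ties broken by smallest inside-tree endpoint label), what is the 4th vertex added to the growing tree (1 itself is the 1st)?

Grow the tree from 1 using Prim:
Step 1: frontier [0–1 5, 1–2 7, 1–4 8, 1–3 11] → take 0–1 (5); add 0.
Step 2: frontier [0–2 1, 0–4 6, 1–2 7, 1–4 8, 1–3 11] → take 0–2 (1); add 2.
Step 3: frontier [0–4 6, 1–4 8, 1–3 11, 2–3 6, 2–4 9] → take 2–3 (6); add 3.
Step 4: frontier [0–4 6, 1–4 8, 2–4 9, 3–4 2] → take 3–4 (2); add 4.
Vertex order: 1, 0, 2, 3, 4. The 4th vertex is 3.

3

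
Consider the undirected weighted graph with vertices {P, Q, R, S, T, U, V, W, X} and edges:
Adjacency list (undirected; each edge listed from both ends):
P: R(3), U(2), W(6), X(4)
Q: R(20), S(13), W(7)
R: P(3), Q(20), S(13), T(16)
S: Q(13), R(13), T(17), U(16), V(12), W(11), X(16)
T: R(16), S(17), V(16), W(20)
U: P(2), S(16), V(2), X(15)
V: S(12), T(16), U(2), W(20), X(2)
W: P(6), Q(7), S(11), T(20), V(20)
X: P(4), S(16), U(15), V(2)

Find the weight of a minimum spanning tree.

49

Prim, starting at R.
Step 1: cheapest edge leaving the tree is P R (3); add P.
Step 2: cheapest edge leaving the tree is P U (2); add U.
Step 3: cheapest edge leaving the tree is U V (2); add V.
Step 4: cheapest edge leaving the tree is V X (2); add X.
Step 5: cheapest edge leaving the tree is P W (6); add W.
Step 6: cheapest edge leaving the tree is Q W (7); add Q.
Step 7: cheapest edge leaving the tree is S W (11); add S.
Step 8: cheapest edge leaving the tree is R T (16); add T.
MST edges: P R, P U, U V, V X, P W, Q W, S W, R T; total weight 3+2+2+2+6+7+11+16 = 49.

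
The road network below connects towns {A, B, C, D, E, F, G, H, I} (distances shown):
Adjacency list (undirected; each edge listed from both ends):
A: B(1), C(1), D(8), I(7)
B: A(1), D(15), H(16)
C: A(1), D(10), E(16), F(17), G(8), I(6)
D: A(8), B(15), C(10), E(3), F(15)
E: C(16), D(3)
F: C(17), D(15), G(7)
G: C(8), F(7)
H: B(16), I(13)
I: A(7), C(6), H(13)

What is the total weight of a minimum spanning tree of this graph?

Prim, starting at C.
Step 1: cheapest edge leaving the tree is A C (1); add A.
Step 2: cheapest edge leaving the tree is A B (1); add B.
Step 3: cheapest edge leaving the tree is C I (6); add I.
Step 4: cheapest edge leaving the tree is A D (8); add D.
Step 5: cheapest edge leaving the tree is D E (3); add E.
Step 6: cheapest edge leaving the tree is C G (8); add G.
Step 7: cheapest edge leaving the tree is F G (7); add F.
Step 8: cheapest edge leaving the tree is H I (13); add H.
MST edges: A C, A B, C I, A D, D E, C G, F G, H I; total weight 1+1+6+8+3+8+7+13 = 47.

47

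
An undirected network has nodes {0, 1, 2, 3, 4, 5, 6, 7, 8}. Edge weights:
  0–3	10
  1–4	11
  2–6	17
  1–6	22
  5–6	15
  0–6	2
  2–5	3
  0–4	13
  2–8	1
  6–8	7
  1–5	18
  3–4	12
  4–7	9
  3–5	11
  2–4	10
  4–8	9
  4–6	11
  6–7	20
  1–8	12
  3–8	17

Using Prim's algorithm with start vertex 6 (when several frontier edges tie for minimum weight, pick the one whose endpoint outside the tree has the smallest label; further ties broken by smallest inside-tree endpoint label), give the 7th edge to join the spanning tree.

0-3

Prim's algorithm from 6:
Step 1: cheapest edge leaving the tree is 0–6 (2); add 0.
Step 2: cheapest edge leaving the tree is 6–8 (7); add 8.
Step 3: cheapest edge leaving the tree is 2–8 (1); add 2.
Step 4: cheapest edge leaving the tree is 2–5 (3); add 5.
Step 5: cheapest edge leaving the tree is 4–8 (9); add 4.
Step 6: cheapest edge leaving the tree is 4–7 (9); add 7.
Step 7: cheapest edge leaving the tree is 0–3 (10); add 3.
Step 8: cheapest edge leaving the tree is 1–4 (11); add 1.
The 7th edge added is 0–3.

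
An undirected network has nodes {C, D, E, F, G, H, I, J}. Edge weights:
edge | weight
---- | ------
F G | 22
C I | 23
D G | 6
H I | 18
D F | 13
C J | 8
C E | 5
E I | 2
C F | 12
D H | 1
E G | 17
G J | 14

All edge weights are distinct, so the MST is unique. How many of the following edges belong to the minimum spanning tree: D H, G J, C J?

2

Sort edges by weight, then run Kruskal:
D H (1): add — endpoints in different components.
E I (2): add — endpoints in different components.
C E (5): add — endpoints in different components.
D G (6): add — endpoints in different components.
C J (8): add — endpoints in different components.
C F (12): add — endpoints in different components.
D F (13): add — endpoints in different components.
MST edge set: {D H, E I, C E, D G, C J, C F, D F}.
Of the listed edges, {D H, C J} are in the MST → 2.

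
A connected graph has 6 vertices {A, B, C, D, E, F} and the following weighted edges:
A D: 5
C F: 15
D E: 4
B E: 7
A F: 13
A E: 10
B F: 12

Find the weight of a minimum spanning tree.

43

Sort edges by weight, then run Kruskal:
D E (4): add — endpoints in different components.
A D (5): add — endpoints in different components.
B E (7): add — endpoints in different components.
A E (10): skip — A and E already connected.
B F (12): add — endpoints in different components.
A F (13): skip — A and F already connected.
C F (15): add — endpoints in different components.
MST edges: D E, A D, B E, B F, C F; total weight 4+5+7+12+15 = 43.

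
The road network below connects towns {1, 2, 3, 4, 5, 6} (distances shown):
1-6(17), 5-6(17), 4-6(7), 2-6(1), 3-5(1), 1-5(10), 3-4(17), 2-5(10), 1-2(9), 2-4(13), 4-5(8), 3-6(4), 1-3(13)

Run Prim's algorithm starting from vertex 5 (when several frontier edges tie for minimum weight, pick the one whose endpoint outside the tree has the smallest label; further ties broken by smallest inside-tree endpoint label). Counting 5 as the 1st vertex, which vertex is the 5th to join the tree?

4

Grow the tree from 5 using Prim:
Step 1: frontier [3-5 1, 4-5 8, 1-5 10, 2-5 10, 5-6 17] → take 3-5 (1); add 3.
Step 2: frontier [3-6 4, 1-3 13, 3-4 17, 4-5 8, 1-5 10, 2-5 10, 5-6 17] → take 3-6 (4); add 6.
Step 3: frontier [1-3 13, 3-4 17, 4-5 8, 1-5 10, 2-5 10, 2-6 1, 4-6 7, 1-6 17] → take 2-6 (1); add 2.
Step 4: frontier [1-2 9, 2-4 13, 1-3 13, 3-4 17, 4-5 8, 1-5 10, 4-6 7, 1-6 17] → take 4-6 (7); add 4.
Step 5: frontier [1-2 9, 1-3 13, 1-5 10, 1-6 17] → take 1-2 (9); add 1.
Vertex order: 5, 3, 6, 2, 4, 1. The 5th vertex is 4.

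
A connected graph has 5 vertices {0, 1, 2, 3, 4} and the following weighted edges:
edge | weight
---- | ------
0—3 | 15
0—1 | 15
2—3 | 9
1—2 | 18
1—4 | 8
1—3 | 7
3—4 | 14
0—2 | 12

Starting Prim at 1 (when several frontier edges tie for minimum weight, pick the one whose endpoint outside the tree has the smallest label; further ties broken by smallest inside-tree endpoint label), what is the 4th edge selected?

Grow the tree from 1 using Prim:
Step 1: cheapest edge leaving the tree is 1—3 (7); add 3.
Step 2: cheapest edge leaving the tree is 1—4 (8); add 4.
Step 3: cheapest edge leaving the tree is 2—3 (9); add 2.
Step 4: cheapest edge leaving the tree is 0—2 (12); add 0.
The 4th edge added is 0—2.

0-2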